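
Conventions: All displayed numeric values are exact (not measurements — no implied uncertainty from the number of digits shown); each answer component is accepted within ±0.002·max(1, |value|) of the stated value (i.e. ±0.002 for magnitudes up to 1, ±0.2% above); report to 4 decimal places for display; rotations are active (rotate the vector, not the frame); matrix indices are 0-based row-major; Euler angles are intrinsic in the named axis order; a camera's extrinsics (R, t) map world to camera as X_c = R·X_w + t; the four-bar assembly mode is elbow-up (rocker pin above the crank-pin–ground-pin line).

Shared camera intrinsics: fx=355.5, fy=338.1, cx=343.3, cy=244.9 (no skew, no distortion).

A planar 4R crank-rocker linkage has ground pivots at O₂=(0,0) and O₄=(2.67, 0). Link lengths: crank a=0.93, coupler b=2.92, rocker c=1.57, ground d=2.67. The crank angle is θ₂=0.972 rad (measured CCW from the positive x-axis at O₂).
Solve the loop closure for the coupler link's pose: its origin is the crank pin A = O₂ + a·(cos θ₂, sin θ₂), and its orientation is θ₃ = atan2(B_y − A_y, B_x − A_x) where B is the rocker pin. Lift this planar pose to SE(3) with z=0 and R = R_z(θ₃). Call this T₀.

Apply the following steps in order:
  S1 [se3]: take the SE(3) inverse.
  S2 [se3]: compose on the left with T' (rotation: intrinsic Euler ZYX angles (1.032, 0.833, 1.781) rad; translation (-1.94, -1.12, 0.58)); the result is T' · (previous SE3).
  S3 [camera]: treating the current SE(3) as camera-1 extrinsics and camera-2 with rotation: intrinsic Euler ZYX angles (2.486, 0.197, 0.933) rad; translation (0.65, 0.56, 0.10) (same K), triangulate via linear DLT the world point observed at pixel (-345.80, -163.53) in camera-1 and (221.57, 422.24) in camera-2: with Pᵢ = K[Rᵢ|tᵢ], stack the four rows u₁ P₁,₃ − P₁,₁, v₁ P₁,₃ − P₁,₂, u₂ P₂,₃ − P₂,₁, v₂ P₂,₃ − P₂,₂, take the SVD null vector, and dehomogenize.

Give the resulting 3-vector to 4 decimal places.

source (fourbar_fk): coupler pose = R=[0.9761 -0.2175 0.0000; 0.2175 0.9761 0.0000; 0.0000 0.0000 1.0000], t=(0.5242, 0.7682, 0.0000)
after S1 (invert_se3): R=[0.9761 0.2175 0.0000; -0.2175 0.9761 0.0000; 0.0000 0.0000 1.0000], t=(-0.6787, -0.6358, 0.0000)
after S2 (compose_se3): R=[0.2172 0.6123 0.7602; 0.4518 0.6273 -0.6343; -0.8653 0.4812 -0.1404], t=(-2.5242, -1.8387, 0.6639)
after S3 (triangulate): (0.6349, 1.3263, 0.2357)

result = (0.6349, 1.3263, 0.2357)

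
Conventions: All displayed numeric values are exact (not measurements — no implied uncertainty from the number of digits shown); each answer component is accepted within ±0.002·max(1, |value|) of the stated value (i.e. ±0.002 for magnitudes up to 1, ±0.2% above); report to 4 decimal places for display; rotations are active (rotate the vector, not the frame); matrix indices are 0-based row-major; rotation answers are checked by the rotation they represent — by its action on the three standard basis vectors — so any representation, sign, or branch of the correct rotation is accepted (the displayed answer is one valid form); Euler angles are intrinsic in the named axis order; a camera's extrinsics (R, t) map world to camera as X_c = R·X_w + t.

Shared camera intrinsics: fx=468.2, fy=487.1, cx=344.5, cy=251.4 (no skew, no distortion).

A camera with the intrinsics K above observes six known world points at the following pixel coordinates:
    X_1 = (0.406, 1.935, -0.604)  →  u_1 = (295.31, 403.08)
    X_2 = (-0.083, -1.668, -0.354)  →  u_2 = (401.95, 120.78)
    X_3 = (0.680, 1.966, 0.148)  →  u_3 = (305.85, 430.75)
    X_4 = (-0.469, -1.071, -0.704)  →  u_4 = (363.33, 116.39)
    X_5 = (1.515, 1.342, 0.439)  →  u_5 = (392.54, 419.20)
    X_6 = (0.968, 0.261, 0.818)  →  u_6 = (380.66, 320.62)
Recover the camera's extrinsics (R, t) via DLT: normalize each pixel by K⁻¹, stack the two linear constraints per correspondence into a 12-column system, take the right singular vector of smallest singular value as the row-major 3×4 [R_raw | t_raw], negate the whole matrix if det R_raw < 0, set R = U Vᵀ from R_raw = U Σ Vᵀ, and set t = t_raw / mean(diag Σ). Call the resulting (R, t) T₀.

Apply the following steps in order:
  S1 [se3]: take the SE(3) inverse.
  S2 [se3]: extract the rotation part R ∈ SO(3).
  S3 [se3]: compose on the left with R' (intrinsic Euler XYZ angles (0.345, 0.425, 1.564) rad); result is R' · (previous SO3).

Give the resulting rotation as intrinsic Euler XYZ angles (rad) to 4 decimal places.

rotation (euler_xyz) = (0.3524, 0.9168, 1.0167)

source (pnp_recover): camera pose = R=[0.8565 -0.4554 -0.2427; 0.5161 0.7547 0.4051; -0.0013 -0.4722 0.8815], t=(-0.0400, -0.1601, 5.5096)
after S1 (invert_se3): R=[0.8565 0.5161 -0.0013; -0.4554 0.7547 -0.4722; -0.2427 0.4051 0.8815], t=(0.1240, 2.7045, -4.8014)
after S2 (rot_of_se3): [0.8565 0.5161 -0.0013; -0.4554 0.7547 -0.4722; -0.2427 0.4051 0.8815]
after S3 (compose_so3): [0.3201 -0.5173 0.7937; 0.9422 0.2609 -0.2100; -0.0985 0.8150 0.5710]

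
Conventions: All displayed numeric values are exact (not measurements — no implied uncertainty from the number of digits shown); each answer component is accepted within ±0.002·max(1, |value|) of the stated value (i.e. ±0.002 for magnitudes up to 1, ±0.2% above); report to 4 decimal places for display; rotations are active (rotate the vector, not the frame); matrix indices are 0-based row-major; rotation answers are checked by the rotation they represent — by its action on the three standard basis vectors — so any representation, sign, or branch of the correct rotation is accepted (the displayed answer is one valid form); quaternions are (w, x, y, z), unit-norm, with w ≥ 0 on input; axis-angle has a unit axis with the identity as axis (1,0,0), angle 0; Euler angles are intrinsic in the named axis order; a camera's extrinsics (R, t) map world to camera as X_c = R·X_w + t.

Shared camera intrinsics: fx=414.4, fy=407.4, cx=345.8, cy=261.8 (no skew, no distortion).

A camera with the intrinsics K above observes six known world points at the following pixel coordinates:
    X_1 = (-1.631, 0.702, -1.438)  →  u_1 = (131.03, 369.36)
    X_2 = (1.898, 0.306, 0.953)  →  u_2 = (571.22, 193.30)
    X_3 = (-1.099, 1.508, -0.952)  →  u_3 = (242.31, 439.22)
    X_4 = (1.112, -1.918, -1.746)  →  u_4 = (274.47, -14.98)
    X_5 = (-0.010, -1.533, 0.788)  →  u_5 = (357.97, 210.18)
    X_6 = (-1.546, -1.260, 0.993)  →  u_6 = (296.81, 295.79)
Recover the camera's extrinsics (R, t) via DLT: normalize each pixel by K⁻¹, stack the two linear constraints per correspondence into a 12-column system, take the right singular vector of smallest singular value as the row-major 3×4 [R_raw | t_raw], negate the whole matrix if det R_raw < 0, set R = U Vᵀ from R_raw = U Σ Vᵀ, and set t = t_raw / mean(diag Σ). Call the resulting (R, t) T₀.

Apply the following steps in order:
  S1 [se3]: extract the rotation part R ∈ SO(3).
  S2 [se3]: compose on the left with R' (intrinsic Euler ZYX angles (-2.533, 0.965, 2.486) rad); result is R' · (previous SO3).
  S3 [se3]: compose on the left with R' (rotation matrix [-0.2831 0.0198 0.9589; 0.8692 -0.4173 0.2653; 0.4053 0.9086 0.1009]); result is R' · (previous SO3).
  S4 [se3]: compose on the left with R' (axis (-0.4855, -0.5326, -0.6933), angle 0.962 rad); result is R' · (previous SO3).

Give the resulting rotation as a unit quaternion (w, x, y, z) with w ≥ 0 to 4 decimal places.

rotation (quat) = (0.0263, 0.6578, 0.1465, -0.7383)

source (pnp_recover): camera pose = R=[0.7219 0.3231 0.6120; -0.6399 0.6484 0.4125; -0.2635 -0.6893 0.6748], t=(0.1900, -0.0700, 4.1900)
after S1 (rot_of_se3): [0.7219 0.3231 0.6120; -0.6399 0.6484 0.4125; -0.2635 -0.6893 0.6748]
after S2 (compose_so3): [0.1668 -0.8397 -0.5168; -0.6978 -0.4709 0.5398; -0.6966 0.2706 -0.6645]
after S3 (compose_so3): [-0.7290 0.4879 -0.4801; 0.2514 -0.4616 -0.8507; -0.6367 -0.7409 0.2139]
after S4 (compose_so3): [-0.1332 0.2315 -0.9637; 0.1540 -0.9557 -0.2509; -0.9791 -0.1818 0.0917]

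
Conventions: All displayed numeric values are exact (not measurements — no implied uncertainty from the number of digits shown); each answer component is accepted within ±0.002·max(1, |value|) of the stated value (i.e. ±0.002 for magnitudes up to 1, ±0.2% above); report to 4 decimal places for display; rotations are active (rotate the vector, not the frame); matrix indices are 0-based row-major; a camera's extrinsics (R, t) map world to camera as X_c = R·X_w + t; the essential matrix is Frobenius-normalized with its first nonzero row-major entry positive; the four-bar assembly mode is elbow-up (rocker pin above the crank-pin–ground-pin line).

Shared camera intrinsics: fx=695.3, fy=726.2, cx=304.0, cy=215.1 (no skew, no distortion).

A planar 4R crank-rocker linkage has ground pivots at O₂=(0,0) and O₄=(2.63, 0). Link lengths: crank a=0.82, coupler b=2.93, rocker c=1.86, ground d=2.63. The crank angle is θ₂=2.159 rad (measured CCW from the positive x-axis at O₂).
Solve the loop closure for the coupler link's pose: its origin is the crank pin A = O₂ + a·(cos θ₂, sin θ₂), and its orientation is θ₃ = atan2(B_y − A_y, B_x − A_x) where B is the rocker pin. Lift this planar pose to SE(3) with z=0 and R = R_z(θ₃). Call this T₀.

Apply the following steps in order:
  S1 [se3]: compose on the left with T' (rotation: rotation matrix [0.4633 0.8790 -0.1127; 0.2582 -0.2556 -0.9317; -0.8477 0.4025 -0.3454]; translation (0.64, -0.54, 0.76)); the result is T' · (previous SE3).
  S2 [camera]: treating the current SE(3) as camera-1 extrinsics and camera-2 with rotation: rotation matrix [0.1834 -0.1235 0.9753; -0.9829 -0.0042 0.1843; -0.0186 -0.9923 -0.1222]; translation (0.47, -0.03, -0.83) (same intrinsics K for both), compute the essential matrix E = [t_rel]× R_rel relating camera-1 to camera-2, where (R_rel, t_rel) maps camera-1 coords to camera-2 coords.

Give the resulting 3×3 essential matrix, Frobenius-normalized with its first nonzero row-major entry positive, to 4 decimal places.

matrix = [0.5670 0.1223 -0.2407; 0.1748 -0.6585 -0.1202; -0.2599 -0.2227 0.0993]

source (fourbar_fk): coupler pose = R=[0.9216 -0.3882 0.0000; 0.3882 0.9216 0.0000; 0.0000 0.0000 1.0000], t=(-0.4550, 0.6822, 0.0000)
after S1 (compose_se3): R=[0.7682 0.6302 -0.1127; 0.1387 -0.3358 -0.9317; -0.6250 0.7001 -0.3454], t=(1.0288, -0.8318, 1.4203)
after S2 (essential): [0.5670 0.1223 -0.2407; 0.1748 -0.6585 -0.1202; -0.2599 -0.2227 0.0993]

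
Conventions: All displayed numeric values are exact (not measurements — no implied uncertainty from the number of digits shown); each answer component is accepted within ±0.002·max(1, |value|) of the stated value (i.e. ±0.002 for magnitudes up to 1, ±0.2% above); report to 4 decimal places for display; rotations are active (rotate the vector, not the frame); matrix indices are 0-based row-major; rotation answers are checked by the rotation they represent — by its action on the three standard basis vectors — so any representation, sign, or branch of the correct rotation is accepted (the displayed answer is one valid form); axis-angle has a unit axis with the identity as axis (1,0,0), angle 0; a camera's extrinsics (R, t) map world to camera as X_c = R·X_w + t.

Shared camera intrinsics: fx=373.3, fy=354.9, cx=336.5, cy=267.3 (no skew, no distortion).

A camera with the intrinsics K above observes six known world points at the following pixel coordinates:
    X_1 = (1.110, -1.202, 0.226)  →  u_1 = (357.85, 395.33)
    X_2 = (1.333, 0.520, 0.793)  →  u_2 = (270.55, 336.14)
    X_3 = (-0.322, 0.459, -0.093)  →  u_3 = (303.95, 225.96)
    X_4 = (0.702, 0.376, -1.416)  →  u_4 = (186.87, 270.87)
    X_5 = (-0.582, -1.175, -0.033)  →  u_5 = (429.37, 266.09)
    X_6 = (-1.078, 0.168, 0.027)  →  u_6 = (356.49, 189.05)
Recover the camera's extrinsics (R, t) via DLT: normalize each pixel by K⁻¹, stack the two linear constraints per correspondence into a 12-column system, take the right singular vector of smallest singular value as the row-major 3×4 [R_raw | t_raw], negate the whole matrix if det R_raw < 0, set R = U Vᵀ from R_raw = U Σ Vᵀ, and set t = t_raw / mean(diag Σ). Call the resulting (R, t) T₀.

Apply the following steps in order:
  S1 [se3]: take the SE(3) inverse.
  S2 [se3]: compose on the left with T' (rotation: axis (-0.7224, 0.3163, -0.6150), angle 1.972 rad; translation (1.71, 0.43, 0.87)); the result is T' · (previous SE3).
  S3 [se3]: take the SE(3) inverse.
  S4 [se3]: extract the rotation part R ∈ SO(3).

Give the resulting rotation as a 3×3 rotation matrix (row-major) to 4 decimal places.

source (pnp_recover): camera pose = R=[-0.5177 -0.7624 0.3883; 0.8554 -0.4531 0.2509; -0.0153 0.4620 0.8867], t=(-0.1900, -0.0400, 4.5605)
after S1 (invert_se3): R=[-0.5177 0.8554 -0.0153; -0.7624 -0.4531 0.4620; 0.3883 0.2509 0.8867], t=(0.0057, -2.2701, -3.9601)
after S2 (compose_se3): R=[-0.0099 0.4020 0.9156; 0.8025 -0.5431 0.2471; 0.5966 0.7372 -0.3173], t=(-2.4513, -0.5662, 2.4597)
after S3 (invert_se3): R=[-0.0099 0.8025 0.5966; 0.4020 -0.5431 0.7372; 0.9156 0.2471 -0.3173], t=(-1.0372, -1.1353, 3.1647)
after S4 (rot_of_se3): [-0.0099 0.8025 0.5966; 0.4020 -0.5431 0.7372; 0.9156 0.2471 -0.3173]

rotation (matrix) = ((-0.0099, 0.8025, 0.5966), (0.4020, -0.5431, 0.7372), (0.9156, 0.2471, -0.3173))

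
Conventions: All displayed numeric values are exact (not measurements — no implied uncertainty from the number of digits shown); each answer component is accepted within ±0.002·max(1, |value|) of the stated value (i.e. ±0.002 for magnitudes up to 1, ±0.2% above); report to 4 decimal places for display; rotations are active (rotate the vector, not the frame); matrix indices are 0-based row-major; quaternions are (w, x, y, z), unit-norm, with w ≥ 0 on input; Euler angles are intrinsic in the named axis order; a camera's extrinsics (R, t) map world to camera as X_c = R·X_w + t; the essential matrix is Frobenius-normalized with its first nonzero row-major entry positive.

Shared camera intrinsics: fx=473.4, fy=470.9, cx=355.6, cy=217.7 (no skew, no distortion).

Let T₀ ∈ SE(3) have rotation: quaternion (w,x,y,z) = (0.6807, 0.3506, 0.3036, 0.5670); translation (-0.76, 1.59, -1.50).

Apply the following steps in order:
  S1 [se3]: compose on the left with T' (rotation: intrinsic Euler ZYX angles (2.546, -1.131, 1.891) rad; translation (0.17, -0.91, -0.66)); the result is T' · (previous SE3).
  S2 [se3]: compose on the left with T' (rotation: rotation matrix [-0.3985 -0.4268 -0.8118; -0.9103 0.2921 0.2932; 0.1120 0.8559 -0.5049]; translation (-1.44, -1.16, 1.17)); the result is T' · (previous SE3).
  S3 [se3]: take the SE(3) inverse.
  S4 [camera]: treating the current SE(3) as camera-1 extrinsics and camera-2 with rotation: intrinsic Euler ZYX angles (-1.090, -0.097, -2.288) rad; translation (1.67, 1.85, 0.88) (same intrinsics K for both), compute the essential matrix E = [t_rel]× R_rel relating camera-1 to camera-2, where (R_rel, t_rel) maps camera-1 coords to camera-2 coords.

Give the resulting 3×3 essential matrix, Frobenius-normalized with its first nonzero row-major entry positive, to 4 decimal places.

after S1 (compose_se3): R=[0.8086 0.5395 -0.2348; -0.1916 0.6188 0.7619; 0.5563 -0.5711 0.6037], t=(1.4040, -2.8616, -0.5041)
after S2 (compose_se3): R=[-0.6921 -0.0154 -0.7217; -0.6289 -0.4778 0.6133; -0.3543 0.8783 0.3210], t=(-0.3689, -3.4218, -0.8674)
after S3 (invert_se3): R=[-0.6921 -0.6289 -0.3543; -0.0154 -0.4778 0.8783; -0.7217 0.6133 0.3210], t=(-2.7146, -0.8788, 2.1109)
after S4 (essential): [0.1114 0.3009 0.5317; 0.3221 -0.4945 -0.0344; -0.3354 0.1859 -0.3432]

matrix = [0.1114 0.3009 0.5317; 0.3221 -0.4945 -0.0344; -0.3354 0.1859 -0.3432]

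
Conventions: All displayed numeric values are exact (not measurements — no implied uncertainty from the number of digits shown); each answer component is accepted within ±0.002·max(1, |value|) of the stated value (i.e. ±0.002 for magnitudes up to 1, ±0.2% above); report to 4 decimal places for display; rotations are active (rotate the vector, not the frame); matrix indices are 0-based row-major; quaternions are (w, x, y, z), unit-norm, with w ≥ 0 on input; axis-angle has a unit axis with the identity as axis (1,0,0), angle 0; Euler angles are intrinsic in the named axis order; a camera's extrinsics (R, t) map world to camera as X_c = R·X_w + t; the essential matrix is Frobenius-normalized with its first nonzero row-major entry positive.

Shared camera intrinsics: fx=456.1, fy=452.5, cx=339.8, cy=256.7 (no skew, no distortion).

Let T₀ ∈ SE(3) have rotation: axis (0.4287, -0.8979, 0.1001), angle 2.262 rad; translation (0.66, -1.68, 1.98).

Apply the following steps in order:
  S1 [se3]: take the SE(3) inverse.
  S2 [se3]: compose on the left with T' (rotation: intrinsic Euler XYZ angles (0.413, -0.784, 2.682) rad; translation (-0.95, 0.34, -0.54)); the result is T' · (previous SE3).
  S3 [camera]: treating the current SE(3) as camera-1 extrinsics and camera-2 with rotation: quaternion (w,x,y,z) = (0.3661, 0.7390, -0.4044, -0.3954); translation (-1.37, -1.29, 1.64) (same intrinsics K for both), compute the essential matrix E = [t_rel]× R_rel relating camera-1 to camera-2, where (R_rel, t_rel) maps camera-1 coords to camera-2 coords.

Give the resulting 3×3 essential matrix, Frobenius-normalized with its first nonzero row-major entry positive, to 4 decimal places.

matrix = [0.2096 -0.5393 -0.1177; -0.0515 0.3652 0.1588; -0.5187 -0.0274 -0.4694]

after S1 (invert_se3): R=[-0.3366 -0.5532 0.7621; -0.7074 0.6827 0.1831; -0.6215 -0.4775 -0.6211], t=(-2.2161, 1.2512, 0.8378)
after S2 (compose_se3): R=[0.8746 0.4738 -0.1026; 0.4462 -0.7041 0.5524; 0.1895 -0.5289 -0.8273], t=(-0.5282, -2.2311, 0.0843)
after S3 (essential): [0.2096 -0.5393 -0.1177; -0.0515 0.3652 0.1588; -0.5187 -0.0274 -0.4694]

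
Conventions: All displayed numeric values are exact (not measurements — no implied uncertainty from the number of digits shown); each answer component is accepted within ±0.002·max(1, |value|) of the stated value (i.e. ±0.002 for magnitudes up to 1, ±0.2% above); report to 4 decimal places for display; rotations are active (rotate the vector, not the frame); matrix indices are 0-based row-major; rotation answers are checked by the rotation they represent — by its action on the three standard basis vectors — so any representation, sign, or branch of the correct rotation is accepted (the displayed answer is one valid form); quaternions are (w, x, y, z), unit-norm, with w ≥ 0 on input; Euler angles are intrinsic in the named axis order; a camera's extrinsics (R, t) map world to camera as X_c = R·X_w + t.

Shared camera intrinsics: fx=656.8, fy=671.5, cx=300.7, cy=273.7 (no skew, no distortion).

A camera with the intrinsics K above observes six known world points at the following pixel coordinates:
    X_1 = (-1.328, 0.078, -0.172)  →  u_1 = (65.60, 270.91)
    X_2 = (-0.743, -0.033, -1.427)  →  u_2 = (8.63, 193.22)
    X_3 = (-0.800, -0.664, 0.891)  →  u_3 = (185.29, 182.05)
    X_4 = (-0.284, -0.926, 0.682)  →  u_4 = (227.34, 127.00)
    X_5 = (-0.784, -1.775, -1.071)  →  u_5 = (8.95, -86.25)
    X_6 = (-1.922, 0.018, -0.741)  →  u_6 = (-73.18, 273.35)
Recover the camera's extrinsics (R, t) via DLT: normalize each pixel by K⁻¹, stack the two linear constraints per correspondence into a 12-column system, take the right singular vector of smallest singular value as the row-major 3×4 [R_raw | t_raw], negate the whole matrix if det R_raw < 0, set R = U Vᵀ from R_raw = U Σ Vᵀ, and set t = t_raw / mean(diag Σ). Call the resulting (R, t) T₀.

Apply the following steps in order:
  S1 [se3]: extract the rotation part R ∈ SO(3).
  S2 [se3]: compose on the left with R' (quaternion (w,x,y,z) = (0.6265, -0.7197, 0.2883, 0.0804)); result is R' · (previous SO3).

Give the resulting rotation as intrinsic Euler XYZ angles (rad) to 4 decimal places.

rotation (euler_xyz) = (-2.0282, 0.4135, 0.4321)

source (pnp_recover): camera pose = R=[0.9459 0.1878 0.2646; -0.2203 0.9704 0.0986; -0.2382 -0.1516 0.9593], t=(-0.3201, -0.3700, 4.3503)
after S1 (rot_of_se3): [0.9459 0.1878 0.2646; -0.2203 0.9704 0.0986; -0.2382 -0.1516 0.9593]
after S2 (compose_so3): [0.8316 -0.3835 0.4018; -0.5123 -0.2501 0.8216; -0.2145 -0.8890 -0.4044]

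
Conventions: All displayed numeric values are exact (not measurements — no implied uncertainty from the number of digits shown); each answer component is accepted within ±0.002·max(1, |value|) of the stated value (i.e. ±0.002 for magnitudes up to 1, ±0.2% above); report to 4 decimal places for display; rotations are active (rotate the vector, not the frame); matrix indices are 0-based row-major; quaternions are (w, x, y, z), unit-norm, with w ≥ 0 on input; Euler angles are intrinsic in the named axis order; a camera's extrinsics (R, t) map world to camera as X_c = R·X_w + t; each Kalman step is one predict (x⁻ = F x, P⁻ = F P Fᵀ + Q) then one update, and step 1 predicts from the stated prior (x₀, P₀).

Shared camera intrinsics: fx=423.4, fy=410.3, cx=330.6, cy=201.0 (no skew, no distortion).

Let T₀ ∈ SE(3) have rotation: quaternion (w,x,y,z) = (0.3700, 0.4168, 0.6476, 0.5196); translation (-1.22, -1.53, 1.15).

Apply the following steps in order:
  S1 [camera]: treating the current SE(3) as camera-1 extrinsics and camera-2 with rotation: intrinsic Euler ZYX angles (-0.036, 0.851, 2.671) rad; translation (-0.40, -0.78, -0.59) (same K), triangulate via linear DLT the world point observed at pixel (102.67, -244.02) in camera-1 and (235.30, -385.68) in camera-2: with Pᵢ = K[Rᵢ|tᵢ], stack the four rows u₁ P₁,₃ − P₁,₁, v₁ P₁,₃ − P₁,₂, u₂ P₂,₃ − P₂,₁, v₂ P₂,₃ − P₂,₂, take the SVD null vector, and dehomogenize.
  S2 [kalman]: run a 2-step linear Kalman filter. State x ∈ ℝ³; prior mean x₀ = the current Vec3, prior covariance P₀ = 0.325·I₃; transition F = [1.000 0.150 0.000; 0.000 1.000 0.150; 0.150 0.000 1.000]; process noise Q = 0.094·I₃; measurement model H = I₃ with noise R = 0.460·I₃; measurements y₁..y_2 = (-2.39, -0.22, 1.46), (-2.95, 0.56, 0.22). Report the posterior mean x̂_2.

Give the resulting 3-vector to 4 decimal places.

after S1 (triangulate): (-1.0863, 1.1536, -0.7710)
after S2 (kf_track): (-2.0893, 0.4762, -0.0168)

result = (-2.0893, 0.4762, -0.0168)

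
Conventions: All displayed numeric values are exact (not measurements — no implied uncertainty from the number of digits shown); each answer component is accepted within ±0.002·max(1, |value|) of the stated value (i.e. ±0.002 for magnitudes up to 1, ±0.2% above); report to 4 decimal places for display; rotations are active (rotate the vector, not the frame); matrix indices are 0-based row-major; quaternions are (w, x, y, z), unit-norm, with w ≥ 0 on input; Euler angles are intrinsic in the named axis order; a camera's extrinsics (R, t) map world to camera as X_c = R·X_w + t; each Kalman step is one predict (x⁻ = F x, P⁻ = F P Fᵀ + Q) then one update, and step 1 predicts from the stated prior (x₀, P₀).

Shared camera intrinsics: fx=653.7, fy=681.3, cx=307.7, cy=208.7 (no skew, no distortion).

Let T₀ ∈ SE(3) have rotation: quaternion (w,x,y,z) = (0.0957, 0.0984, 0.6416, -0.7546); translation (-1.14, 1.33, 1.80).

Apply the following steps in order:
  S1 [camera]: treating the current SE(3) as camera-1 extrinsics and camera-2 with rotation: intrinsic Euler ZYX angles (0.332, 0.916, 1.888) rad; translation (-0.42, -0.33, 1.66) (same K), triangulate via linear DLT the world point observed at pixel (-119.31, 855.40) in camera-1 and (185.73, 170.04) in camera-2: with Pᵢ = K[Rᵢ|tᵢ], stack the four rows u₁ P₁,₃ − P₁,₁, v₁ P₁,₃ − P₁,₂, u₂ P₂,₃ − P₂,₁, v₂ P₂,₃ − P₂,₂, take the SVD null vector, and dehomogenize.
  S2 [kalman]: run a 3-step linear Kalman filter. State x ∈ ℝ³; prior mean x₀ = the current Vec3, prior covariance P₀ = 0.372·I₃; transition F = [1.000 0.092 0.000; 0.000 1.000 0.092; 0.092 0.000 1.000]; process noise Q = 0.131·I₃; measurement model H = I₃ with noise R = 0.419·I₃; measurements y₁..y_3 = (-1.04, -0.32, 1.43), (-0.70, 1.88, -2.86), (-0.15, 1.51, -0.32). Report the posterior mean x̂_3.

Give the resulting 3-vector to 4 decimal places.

result = (-0.3649, 1.0689, -0.6956)

after S1 (triangulate): (-0.0293, 0.1439, -0.2452)
after S2 (kf_track): (-0.3649, 1.0689, -0.6956)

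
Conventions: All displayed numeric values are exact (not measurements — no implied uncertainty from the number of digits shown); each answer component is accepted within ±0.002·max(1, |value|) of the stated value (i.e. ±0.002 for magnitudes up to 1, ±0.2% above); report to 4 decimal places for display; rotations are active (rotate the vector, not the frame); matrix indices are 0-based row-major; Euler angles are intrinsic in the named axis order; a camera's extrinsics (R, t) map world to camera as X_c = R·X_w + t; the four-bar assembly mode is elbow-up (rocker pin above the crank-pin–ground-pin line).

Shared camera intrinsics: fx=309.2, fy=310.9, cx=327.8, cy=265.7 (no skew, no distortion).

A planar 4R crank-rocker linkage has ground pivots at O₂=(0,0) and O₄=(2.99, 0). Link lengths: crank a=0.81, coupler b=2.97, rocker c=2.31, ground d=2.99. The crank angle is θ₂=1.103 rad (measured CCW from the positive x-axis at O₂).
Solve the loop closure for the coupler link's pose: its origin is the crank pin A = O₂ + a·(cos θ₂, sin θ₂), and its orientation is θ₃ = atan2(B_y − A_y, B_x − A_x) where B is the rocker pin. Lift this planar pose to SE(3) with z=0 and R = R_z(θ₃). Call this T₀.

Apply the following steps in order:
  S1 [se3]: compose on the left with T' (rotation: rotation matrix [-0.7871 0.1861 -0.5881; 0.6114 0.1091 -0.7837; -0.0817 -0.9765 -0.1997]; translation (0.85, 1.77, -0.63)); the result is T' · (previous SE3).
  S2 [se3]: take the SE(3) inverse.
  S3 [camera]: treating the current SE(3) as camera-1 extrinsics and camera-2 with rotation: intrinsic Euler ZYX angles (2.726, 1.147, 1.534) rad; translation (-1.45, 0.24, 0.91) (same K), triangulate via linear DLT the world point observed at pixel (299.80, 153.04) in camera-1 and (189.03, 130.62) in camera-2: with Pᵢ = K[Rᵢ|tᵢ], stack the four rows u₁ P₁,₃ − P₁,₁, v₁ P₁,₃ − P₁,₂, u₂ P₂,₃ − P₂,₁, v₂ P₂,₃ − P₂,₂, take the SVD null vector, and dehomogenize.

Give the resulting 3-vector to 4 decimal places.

source (fourbar_fk): coupler pose = R=[0.8458 -0.5334 0.0000; 0.5334 0.8458 0.0000; 0.0000 0.0000 1.0000], t=(0.3652, 0.7230, 0.0000)
after S1 (compose_se3): R=[-0.5665 0.5773 -0.5881; 0.5754 -0.2339 -0.7837; -0.5900 -0.7824 -0.1997], t=(0.6971, 2.0722, -1.3658)
after S2 (invert_se3): R=[-0.5665 0.5754 -0.5900; 0.5773 -0.2339 -0.7824; -0.5881 -0.7837 -0.1997], t=(-1.6032, -0.9863, 1.7613)
after S3 (triangulate): (-1.5891, -0.2296, -0.9452)

result = (-1.5891, -0.2296, -0.9452)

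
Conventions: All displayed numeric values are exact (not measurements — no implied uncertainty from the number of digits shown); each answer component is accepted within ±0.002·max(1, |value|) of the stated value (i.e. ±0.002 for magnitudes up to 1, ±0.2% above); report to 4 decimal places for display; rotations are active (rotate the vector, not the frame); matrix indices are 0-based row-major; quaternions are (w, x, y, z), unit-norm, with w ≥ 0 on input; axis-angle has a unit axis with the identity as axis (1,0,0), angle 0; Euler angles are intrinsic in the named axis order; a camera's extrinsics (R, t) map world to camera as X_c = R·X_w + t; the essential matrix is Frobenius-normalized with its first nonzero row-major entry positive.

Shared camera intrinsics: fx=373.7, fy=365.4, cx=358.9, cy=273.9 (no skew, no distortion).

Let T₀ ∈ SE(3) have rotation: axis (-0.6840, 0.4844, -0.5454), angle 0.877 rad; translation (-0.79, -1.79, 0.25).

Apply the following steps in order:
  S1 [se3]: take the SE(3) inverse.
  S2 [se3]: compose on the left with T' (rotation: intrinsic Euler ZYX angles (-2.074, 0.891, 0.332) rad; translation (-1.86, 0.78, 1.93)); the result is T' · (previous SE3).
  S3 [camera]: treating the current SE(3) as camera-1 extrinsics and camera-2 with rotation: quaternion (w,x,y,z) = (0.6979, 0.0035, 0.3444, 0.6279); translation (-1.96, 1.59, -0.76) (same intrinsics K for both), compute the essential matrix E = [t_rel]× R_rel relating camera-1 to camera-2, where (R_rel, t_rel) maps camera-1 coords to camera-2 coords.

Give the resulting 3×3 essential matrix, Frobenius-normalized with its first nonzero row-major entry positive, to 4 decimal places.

after S1 (invert_se3): R=[0.8082 -0.5388 -0.2379; 0.2999 0.7241 -0.6211; 0.5069 0.4306 0.7467], t=(-0.2665, 1.6883, 0.9846)
after S2 (compose_se3): R=[-0.3578 0.3989 -0.8443; -0.8952 -0.4039 0.1885; -0.2658 0.8233 0.5015], t=(-1.2176, -0.6972, 3.0683)
after S3 (essential): [0.3894 0.5453 -0.0783; -0.4414 0.2317 -0.5005; -0.1027 -0.1818 0.0470]

matrix = [0.3894 0.5453 -0.0783; -0.4414 0.2317 -0.5005; -0.1027 -0.1818 0.0470]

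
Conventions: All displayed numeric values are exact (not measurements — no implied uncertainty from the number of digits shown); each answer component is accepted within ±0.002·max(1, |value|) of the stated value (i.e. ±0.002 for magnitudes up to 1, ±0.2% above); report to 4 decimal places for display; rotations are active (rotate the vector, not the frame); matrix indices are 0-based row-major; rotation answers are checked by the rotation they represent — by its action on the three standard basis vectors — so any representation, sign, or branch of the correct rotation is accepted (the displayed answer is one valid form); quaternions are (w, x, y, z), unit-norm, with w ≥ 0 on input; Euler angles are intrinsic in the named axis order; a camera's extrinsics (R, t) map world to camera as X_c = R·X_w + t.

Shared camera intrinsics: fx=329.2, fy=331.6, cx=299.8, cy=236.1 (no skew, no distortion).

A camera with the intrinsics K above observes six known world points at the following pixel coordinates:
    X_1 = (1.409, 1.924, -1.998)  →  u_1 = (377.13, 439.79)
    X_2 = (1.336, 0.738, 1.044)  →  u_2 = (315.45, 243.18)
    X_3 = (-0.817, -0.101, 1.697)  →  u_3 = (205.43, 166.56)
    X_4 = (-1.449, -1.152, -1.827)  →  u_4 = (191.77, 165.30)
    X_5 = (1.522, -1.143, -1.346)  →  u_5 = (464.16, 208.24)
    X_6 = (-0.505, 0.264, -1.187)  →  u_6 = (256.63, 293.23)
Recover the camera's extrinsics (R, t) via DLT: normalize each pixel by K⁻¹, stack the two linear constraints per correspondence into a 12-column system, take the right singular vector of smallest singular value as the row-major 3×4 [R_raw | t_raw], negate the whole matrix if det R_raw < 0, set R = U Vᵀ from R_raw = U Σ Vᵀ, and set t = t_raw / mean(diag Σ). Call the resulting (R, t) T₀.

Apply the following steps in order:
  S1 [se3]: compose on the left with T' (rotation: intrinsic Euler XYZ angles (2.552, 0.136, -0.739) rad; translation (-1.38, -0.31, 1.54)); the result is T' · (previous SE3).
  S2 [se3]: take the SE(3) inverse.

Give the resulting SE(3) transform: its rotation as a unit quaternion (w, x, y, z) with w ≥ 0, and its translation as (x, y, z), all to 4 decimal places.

source (pnp_recover): camera pose = R=[0.8919 -0.3059 -0.3331; 0.1149 0.8657 -0.4872; 0.4374 0.3962 0.8073], t=(-0.3200, -0.1500, 4.5500)
after S1 (compose_se3): R=[0.7891 0.4074 -0.4596; 0.2433 -0.8944 -0.3752; -0.5640 0.1843 -0.8050], t=(-1.0976, -2.9290, -2.1868)
after S2 (invert_se3): R=[0.7891 0.2433 -0.5640; 0.4074 -0.8944 0.1843; -0.4596 -0.3752 -0.8050], t=(0.3455, -1.7697, -3.3637)

rotation (quat) = (0.1498, -0.9339, -0.1742, 0.2740), translation = (0.3455, -1.7697, -3.3637)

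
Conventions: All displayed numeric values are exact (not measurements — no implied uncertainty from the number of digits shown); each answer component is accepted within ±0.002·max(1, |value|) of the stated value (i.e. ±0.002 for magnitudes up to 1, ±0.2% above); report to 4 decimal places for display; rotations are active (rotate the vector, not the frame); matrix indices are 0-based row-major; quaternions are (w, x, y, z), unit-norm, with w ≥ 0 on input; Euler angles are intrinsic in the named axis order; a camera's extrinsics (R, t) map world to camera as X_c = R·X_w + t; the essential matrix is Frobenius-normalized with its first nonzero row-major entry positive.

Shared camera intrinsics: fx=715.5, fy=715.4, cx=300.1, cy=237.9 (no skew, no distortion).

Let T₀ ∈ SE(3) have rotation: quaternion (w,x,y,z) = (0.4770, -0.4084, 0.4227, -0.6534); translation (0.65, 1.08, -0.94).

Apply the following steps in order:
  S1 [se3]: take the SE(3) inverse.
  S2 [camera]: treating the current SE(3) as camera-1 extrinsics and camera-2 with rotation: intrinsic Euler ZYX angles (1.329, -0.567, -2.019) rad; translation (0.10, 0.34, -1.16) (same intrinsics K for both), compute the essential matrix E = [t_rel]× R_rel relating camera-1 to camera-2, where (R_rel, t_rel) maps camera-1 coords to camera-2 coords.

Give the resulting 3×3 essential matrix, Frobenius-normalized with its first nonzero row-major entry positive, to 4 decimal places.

after S1 (invert_se3): R=[-0.2113 -0.9687 0.1305; 0.2781 -0.1875 -0.9421; 0.9370 -0.1628 0.3090], t=(1.3061, -0.8638, -0.1428)
after S2 (essential): [0.0369 -0.0676 -0.4882; 0.0150 0.6216 0.1976; 0.0552 0.3284 -0.4683]

matrix = [0.0369 -0.0676 -0.4882; 0.0150 0.6216 0.1976; 0.0552 0.3284 -0.4683]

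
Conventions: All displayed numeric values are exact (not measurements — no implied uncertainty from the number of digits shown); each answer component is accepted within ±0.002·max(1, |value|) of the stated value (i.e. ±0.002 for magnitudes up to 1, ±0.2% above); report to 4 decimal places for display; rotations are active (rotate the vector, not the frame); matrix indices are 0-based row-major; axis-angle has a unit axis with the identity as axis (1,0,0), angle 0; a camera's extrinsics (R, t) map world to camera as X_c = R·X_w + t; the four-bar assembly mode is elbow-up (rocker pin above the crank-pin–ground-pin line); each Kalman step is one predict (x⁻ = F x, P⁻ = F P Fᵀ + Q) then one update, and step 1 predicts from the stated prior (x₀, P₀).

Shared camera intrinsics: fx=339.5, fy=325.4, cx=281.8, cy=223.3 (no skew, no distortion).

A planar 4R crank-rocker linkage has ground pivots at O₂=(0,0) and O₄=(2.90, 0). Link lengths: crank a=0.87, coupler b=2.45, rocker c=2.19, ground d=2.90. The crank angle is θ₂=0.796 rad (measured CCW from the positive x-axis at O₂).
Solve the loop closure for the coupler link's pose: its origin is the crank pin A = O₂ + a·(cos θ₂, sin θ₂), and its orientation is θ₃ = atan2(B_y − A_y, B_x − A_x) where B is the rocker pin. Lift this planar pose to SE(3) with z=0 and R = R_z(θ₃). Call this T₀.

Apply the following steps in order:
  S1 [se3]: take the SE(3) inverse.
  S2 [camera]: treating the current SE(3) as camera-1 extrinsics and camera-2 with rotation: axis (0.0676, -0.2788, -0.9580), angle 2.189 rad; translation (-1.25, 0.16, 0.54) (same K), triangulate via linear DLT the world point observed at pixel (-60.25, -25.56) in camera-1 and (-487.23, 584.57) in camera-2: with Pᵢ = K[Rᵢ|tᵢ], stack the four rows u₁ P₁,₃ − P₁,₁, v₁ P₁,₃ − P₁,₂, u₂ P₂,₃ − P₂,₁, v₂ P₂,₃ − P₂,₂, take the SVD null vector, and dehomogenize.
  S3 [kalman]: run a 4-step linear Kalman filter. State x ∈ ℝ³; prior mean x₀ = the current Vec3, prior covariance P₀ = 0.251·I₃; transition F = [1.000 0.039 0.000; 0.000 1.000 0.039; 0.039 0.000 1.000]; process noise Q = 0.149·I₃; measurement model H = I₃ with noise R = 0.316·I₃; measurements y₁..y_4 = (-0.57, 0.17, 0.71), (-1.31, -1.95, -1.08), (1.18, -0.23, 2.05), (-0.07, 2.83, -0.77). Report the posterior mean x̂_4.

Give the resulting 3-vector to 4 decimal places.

result = (0.0371, 1.0266, 0.1702)

source (fourbar_fk): coupler pose = R=[0.7795 -0.6265 0.0000; 0.6265 0.7795 0.0000; 0.0000 0.0000 1.0000], t=(0.6086, 0.6217, 0.0000)
after S1 (invert_se3): R=[0.7795 0.6265 0.0000; -0.6265 0.7795 0.0000; 0.0000 0.0000 1.0000], t=(-0.8638, -0.1033, 0.0000)
after S2 (triangulate): (0.0552, -1.5965, 1.8074)
after S3 (kf_track): (0.0371, 1.0266, 0.1702)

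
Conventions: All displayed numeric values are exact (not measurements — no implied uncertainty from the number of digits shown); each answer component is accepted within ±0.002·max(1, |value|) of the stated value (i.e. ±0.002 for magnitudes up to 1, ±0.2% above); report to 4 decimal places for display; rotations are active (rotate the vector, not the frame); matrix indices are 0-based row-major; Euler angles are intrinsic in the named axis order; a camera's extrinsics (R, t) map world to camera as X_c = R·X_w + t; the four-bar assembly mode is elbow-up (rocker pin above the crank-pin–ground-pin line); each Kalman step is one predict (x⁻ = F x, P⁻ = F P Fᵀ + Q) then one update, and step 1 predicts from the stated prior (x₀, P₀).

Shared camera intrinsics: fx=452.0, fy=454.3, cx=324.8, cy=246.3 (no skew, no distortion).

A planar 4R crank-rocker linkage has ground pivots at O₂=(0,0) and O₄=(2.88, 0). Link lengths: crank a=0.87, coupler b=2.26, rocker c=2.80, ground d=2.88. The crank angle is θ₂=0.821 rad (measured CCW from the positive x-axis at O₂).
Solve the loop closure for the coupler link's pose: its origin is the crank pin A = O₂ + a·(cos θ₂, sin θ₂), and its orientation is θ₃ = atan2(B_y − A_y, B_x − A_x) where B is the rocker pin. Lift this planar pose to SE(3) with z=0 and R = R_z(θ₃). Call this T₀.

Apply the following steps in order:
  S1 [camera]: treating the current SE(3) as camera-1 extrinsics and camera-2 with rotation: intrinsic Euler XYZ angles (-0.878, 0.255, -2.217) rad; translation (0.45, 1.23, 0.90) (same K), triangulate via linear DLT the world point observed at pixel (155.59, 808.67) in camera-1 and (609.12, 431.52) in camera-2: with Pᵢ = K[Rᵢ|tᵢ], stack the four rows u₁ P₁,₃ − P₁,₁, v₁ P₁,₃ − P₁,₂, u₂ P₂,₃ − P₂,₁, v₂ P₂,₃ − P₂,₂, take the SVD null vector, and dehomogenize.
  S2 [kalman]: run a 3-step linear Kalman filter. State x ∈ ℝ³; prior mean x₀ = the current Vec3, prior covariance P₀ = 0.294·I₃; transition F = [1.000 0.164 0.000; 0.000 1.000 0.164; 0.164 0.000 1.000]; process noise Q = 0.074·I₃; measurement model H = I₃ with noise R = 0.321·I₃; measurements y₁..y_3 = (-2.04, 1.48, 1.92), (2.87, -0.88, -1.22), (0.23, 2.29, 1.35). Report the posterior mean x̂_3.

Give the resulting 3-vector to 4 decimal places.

result = (0.7486, 1.4206, 0.9103)

source (fourbar_fk): coupler pose = R=[0.5189 -0.8549 0.0000; 0.8549 0.5189 0.0000; 0.0000 0.0000 1.0000], t=(0.5929, 0.6367, 0.0000)
after S1 (triangulate): (0.6791, 1.8818, 1.7721)
after S2 (kf_track): (0.7486, 1.4206, 0.9103)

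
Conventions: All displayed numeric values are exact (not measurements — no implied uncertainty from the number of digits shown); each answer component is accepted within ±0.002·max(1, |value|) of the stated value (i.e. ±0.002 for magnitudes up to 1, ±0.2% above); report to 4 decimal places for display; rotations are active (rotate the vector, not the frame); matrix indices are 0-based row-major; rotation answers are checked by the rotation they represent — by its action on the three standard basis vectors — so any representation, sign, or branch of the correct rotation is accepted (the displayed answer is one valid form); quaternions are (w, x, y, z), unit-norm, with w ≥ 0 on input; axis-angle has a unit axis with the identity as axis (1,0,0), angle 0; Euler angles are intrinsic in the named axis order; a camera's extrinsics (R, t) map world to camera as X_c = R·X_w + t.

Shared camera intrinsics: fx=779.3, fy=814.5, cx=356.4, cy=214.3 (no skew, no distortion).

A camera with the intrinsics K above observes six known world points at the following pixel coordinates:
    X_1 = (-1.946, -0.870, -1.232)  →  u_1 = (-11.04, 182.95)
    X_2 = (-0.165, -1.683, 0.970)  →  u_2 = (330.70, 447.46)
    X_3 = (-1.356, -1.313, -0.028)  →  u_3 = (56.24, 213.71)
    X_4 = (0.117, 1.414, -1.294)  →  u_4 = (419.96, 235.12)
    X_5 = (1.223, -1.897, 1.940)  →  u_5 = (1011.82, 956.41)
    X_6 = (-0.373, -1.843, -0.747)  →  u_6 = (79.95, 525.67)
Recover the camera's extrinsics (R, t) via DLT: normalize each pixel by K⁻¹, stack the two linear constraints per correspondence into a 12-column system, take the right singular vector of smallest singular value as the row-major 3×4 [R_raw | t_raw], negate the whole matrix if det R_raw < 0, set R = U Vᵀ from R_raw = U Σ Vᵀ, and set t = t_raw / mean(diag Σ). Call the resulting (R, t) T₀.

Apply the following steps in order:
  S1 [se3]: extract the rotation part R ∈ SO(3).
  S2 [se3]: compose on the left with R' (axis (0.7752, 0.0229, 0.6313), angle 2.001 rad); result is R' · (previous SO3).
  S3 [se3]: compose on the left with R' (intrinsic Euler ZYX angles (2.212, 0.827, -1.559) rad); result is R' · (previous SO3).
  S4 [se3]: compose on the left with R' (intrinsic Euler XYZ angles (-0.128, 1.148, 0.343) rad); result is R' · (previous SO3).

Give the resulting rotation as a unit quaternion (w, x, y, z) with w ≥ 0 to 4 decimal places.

rotation (quat) = (0.2830, 0.5711, -0.7616, 0.1170)

source (pnp_recover): camera pose = R=[0.6758 0.5105 0.5317; 0.7338 -0.5339 -0.4201; 0.0694 0.6741 -0.7354], t=(0.3800, 0.2800, 4.1301)
after S1 (rot_of_se3): [0.6758 0.5105 0.5317; 0.7338 -0.5339 -0.4201; 0.0694 0.6741 -0.7354]
after S2 (compose_so3): [-0.0594 0.9962 -0.0638; 0.0517 0.0669 0.9964; 0.9969 0.0559 -0.0555]
after S3 (compose_so3): [-0.7577 -0.4197 0.4998; -0.6524 0.4676 -0.5964; 0.0166 -0.7779 -0.6281]
after S4 (compose_so3): [-0.1876 -0.9361 -0.2974; -0.8037 0.3203 -0.5014; 0.5646 0.1450 -0.8125]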